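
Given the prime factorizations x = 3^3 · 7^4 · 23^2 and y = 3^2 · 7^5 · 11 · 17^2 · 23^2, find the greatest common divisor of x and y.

11431161

min exponent per shared prime: 3^2 · 7^4 · 23^2 = 11431161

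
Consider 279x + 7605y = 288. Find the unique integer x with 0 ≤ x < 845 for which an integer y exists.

737

gcd(279, 7605) = 9 (Euclid: 7605 = 27·279 + 72; 279 = 3·72 + 63; 72 = 1·63 + 9; 63 = 7·9 + 0), and 9 | 288.
Extended Euclid: 279·(-109) + 7605·(4) = 9. Scale by 32: x₀ = -3488.
General solution x = x₀ + 845t; reducing mod 845 gives x = 737 (and y = -27).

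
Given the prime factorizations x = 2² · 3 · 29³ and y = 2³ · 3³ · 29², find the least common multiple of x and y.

max exponent per prime: 2³ · 3³ · 29³ = 5268024

5268024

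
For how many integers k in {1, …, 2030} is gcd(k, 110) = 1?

738

110 = 2·5·11. Inclusion–exclusion on these primes:
2030 − ⌊2030/2⌋ − ⌊2030/5⌋ − ⌊2030/11⌋ + ⌊2030/10⌋ + ⌊2030/22⌋ + ⌊2030/55⌋ − ⌊2030/110⌋ = 738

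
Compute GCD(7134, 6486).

7134 = 2 · 3 · 29 · 41
6486 = 2 · 3 · 23 · 47
Common: 2 · 3 = 6

6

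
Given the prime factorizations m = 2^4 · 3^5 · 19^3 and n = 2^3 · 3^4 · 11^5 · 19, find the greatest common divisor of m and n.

12312

min exponent per shared prime: 2^3 · 3^4 · 19 = 12312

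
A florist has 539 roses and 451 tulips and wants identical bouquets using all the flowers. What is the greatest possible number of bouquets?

Euclid: 539 = 1·451 + 88; 451 = 5·88 + 11; 88 = 8·11 + 0. Last nonzero remainder: 11.

11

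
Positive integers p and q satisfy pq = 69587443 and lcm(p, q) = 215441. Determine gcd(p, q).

gcd·lcm = product, so gcd = 69587443/215441 = 323.

323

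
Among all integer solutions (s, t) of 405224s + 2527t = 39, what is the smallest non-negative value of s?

1831

Reduce mod 2527: 405224s ≡ 39 (mod 2527). With g = gcd(405224, 2527) = 1 dividing 39, divide through: 405224s ≡ 39 (mod 2527).
Since gcd(405224, 2527) = 1, s ≡ 39·(405224)⁻¹ ≡ 1831 (mod 2527). Smallest non-negative: 1831.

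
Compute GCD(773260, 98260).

773260 = 2² · 5 · 23 · 41²
98260 = 2² · 5 · 17³
Common: 2² · 5 = 20

20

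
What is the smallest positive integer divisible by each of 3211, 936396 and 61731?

3211 = 13² · 19; 936396 = 2² · 3² · 19 · 37²; 61731 = 3² · 19³
lcm takes max exponent of each prime: 2² · 3² · 13² · 19³ · 37² = 57128583564

57128583564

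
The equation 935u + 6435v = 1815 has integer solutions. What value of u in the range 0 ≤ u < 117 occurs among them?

57

Reduce mod 6435: 935u ≡ 1815 (mod 6435). With g = gcd(935, 6435) = 55 dividing 1815, divide through: 17u ≡ 33 (mod 117).
Since gcd(17, 117) = 1, u ≡ 33·(17)⁻¹ ≡ 57 (mod 117). Smallest non-negative: 57.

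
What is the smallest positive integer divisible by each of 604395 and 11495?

604395 = 3³ · 5 · 11² · 37; 11495 = 5 · 11² · 19
max exponents: 3³ · 5 · 11² · 19 · 37 = 11483505

11483505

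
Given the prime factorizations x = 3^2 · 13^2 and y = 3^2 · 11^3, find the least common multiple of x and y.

max exponent per prime: 3^2 · 11^3 · 13^2 = 2024451

2024451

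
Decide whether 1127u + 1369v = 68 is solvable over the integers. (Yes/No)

Yes

gcd(1127, 1369): 1369 = 1·1127 + 242; 1127 = 4·242 + 159; 242 = 1·159 + 83; 159 = 1·83 + 76; 83 = 1·76 + 7; 76 = 10·7 + 6; 7 = 1·6 + 1; 6 = 6·1 + 0 → 1
1 divides 68, so a solution exists.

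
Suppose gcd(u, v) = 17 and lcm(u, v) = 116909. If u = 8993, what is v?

u·v = gcd·lcm = 17·116909 = 1987453, so v = 1987453/8993 = 221.

221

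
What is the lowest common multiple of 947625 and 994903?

134684993625

947625 = 3 · 5³ · 7 · 19²; 994903 = 7 · 13² · 29²
max exponents: 3 · 5³ · 7 · 13² · 19² · 29² = 134684993625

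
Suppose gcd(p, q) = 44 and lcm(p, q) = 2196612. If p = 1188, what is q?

81356

Using pq = gcd(p,q)·lcm(p,q) = 44·2196612 = 96650928, we get q = 96650928/1188 = 81356.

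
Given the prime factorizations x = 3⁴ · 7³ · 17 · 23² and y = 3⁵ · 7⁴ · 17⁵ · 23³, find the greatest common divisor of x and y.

min exponent per shared prime: 3⁴ · 7³ · 17 · 23² = 249852519

249852519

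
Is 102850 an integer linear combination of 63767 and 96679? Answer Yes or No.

Yes

By Bézout, 63767x + 96679y = 102850 has integer solutions iff gcd(63767, 96679) | 102850.
Euclid: 96679 = 1·63767 + 32912; 63767 = 1·32912 + 30855; 32912 = 1·30855 + 2057; 30855 = 15·2057 + 0. gcd = 2057; 102850 mod 2057 = 0. Yes.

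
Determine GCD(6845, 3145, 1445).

5

6845 = 5 · 37²; 3145 = 5 · 17 · 37; 1445 = 5 · 17²
gcd takes min exponent of each prime: 5 = 5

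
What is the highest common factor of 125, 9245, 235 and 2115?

gcd(125, 9245): 9245 = 73·125 + 120; 125 = 1·120 + 5; 120 = 24·5 + 0 → 5
gcd(5, 235): 235 = 47·5 + 0 → 5
gcd(5, 2115): 2115 = 423·5 + 0 → 5

5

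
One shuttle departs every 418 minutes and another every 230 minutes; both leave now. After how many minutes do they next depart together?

48070

418 = 2 · 11 · 19; 230 = 2 · 5 · 23
max exponents: 2 · 5 · 11 · 19 · 23 = 48070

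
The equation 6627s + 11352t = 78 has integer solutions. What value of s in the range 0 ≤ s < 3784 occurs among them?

394

Euclid: 11352 = 1·6627 + 4725; 6627 = 1·4725 + 1902; 4725 = 2·1902 + 921; 1902 = 2·921 + 60; 921 = 15·60 + 21; 60 = 2·21 + 18; 21 = 1·18 + 3; 18 = 6·3 + 0 → gcd = 3; 78 = 3·26.
Back-substitution yields 6627·(-567) + 11352·(331) = 3, so one solution is s = -567·26 = -14742, t = 331·26 = 8606.
Solutions in s differ by 11352/3 = 3784; the one in [0, 3784) is -14742 mod 3784 = 394.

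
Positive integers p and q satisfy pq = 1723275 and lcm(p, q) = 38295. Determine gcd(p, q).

From gcd × lcm = pq: gcd = 1723275 / 38295 = 45.

45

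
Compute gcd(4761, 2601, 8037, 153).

9

4761 = 3² · 23²; 2601 = 3² · 17²; 8037 = 3² · 19 · 47; 153 = 3² · 17
gcd takes min exponent of each prime: 3² = 9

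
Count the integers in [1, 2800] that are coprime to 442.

Prime factors of 442: 2, 13, 17. Count integers ≤ 2800 divisible by none of them.
By inclusion–exclusion: 2800 − ⌊2800/2⌋ − ⌊2800/13⌋ − ⌊2800/17⌋ + ⌊2800/26⌋ + ⌊2800/34⌋ + ⌊2800/221⌋ − ⌊2800/442⌋ = 1216.

1216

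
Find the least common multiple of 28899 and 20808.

66814488

28899 = 3² · 13² · 19; 20808 = 2³ · 3² · 17²
max exponents: 2³ · 3² · 13² · 17² · 19 = 66814488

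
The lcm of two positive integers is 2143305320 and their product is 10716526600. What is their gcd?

5

From gcd × lcm = pq: gcd = 10716526600 / 2143305320 = 5.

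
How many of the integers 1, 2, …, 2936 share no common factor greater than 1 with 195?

195 = 3·5·13. Inclusion–exclusion on these primes:
2936 − ⌊2936/3⌋ − ⌊2936/5⌋ − ⌊2936/13⌋ + ⌊2936/15⌋ + ⌊2936/39⌋ + ⌊2936/65⌋ − ⌊2936/195⌋ = 1446

1446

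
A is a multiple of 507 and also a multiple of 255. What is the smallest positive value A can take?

43095

gcd first: 507 = 1·255 + 252; 255 = 1·252 + 3; 252 = 84·3 + 0 → gcd = 3
lcm = 507·255/gcd = 129285/3 = 43095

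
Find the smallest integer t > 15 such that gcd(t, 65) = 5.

20

gcd(t, 65) = 5 forces 5 | t; write t = 5s. Then gcd(5s, 5·13) = 5·gcd(s, 13), so need gcd(s, 13) = 1.
5s > 15 gives s ≥ 4. The least s ≥ 4 coprime to 13 is 4, so t = 5·4 = 20.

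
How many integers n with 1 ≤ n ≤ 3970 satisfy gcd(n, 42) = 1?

1134

Prime factors of 42: 2, 3, 7. Count integers ≤ 3970 divisible by none of them.
By inclusion–exclusion: 3970 − ⌊3970/2⌋ − ⌊3970/3⌋ − ⌊3970/7⌋ + ⌊3970/6⌋ + ⌊3970/14⌋ + ⌊3970/21⌋ − ⌊3970/42⌋ = 1134.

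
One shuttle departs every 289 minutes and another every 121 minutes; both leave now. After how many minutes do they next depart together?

289 = 17²; 121 = 11²
max exponents: 11² · 17² = 34969

34969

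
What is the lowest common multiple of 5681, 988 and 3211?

5681 = 13 · 19 · 23; 988 = 2² · 13 · 19; 3211 = 13² · 19
lcm takes max exponent of each prime: 2² · 13² · 19 · 23 = 295412

295412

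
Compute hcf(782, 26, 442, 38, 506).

2

gcd(782, 26): 782 = 30·26 + 2; 26 = 13·2 + 0 → 2
gcd(2, 442): 442 = 221·2 + 0 → 2
gcd(2, 38): 38 = 19·2 + 0 → 2
gcd(2, 506): 506 = 253·2 + 0 → 2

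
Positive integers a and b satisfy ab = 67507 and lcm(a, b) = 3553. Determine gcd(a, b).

gcd·lcm = product, so gcd = 67507/3553 = 19.

19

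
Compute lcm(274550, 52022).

375858950

274550 = 2 · 5² · 17² · 19; 52022 = 2 · 19 · 37²
max exponents: 2 · 5² · 17² · 19 · 37² = 375858950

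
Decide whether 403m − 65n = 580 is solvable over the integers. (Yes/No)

By Bézout, 403m − 65n = 580 has integer solutions iff gcd(403, 65) | 580.
Euclid: 403 = 6·65 + 13; 65 = 5·13 + 0. gcd = 13; 580 mod 13 = 8. No.

No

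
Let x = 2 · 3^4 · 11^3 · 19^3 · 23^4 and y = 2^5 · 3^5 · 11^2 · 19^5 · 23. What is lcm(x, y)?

max exponent per prime: 2^5 · 3^5 · 11^3 · 19^5 · 23^4 = 7171560330061732704

7171560330061732704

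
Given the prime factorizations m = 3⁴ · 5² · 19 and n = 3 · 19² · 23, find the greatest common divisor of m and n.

min exponent per shared prime: 3 · 19 = 57

57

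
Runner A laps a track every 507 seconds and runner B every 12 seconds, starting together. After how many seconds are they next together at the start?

gcd first: 507 = 42·12 + 3; 12 = 4·3 + 0 → gcd = 3
lcm = 507·12/gcd = 6084/3 = 2028

2028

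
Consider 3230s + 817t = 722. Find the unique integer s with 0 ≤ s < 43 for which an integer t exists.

24

Euclid: 3230 = 3·817 + 779; 817 = 1·779 + 38; 779 = 20·38 + 19; 38 = 2·19 + 0 → gcd = 19; 722 = 19·38.
Back-substitution yields 3230·(21) + 817·(-83) = 19, so one solution is s = 21·38 = 798, t = -83·38 = -3154.
Solutions in s differ by 817/19 = 43; the one in [0, 43) is 798 mod 43 = 24.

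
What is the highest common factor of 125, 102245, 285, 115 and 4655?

gcd(125, 102245): 102245 = 817·125 + 120; 125 = 1·120 + 5; 120 = 24·5 + 0 → 5
gcd(5, 285): 285 = 57·5 + 0 → 5
gcd(5, 115): 115 = 23·5 + 0 → 5
gcd(5, 4655): 4655 = 931·5 + 0 → 5

5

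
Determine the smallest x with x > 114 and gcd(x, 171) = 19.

133

171 = 19·9. Any x with gcd(x, 171) = 19 is a multiple of 19, say 19s, with s coprime to 9.
Need s > 114/19, so s ≥ 7. First s ≥ 7 with gcd(s, 9) = 1 is s = 7. Thus x = 19·7 = 133.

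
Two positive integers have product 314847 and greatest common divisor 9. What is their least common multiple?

34983

Since gcd(u,v)·lcm(u,v) = uv, lcm = 314847/9 = 34983.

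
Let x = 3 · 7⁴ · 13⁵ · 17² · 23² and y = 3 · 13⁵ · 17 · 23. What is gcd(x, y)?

min exponent per shared prime: 3 · 13⁵ · 17 · 23 = 435526689

435526689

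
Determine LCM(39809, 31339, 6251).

27985727

39809 = 7 · 11² · 47; 31339 = 7 · 11² · 37; 6251 = 7 · 19 · 47
lcm takes max exponent of each prime: 7 · 11² · 19 · 37 · 47 = 27985727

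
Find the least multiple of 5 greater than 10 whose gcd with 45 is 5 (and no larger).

45 = 5·9. Any a with gcd(a, 45) = 5 is a multiple of 5, say 5s, with s coprime to 9.
Need s > 10/5, so s ≥ 3. First s ≥ 3 with gcd(s, 9) = 1 is s = 4. Thus a = 5·4 = 20.

20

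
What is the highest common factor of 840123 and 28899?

Euclid: 840123 = 29·28899 + 2052; 28899 = 14·2052 + 171; 2052 = 12·171 + 0. Last nonzero remainder: 171.

171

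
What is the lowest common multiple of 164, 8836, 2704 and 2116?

164 = 2² · 41; 8836 = 2² · 47²; 2704 = 2⁴ · 13²; 2116 = 2² · 23²
lcm takes max exponent of each prime: 2⁴ · 13² · 23² · 41 · 47² = 129551346704

129551346704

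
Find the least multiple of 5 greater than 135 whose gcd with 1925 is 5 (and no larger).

145

gcd(t, 1925) = 5 forces 5 | t; write t = 5s. Then gcd(5s, 5·385) = 5·gcd(s, 385), so need gcd(s, 385) = 1.
5s > 135 gives s ≥ 28. The least s ≥ 28 coprime to 385 is 29, so t = 5·29 = 145.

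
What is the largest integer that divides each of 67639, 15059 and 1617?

11

67639 = 11² · 13 · 43; 15059 = 11 · 37²; 1617 = 3 · 7² · 11
gcd takes min exponent of each prime: 11 = 11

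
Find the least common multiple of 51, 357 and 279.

33201

lcm(51, 357) = 51·357/gcd = 18207/51 = 357
lcm(357, 279) = 357·279/gcd = 99603/3 = 33201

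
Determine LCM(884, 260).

4420

884 = 2² · 13 · 17; 260 = 2² · 5 · 13
max exponents: 2² · 5 · 13 · 17 = 4420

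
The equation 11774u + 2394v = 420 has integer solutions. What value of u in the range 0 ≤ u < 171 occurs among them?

gcd(11774, 2394) = 14 (Euclid: 11774 = 4·2394 + 2198; 2394 = 1·2198 + 196; 2198 = 11·196 + 42; 196 = 4·42 + 28; 42 = 1·28 + 14; 28 = 2·14 + 0), and 14 | 420.
Extended Euclid: 11774·(61) + 2394·(-300) = 14. Scale by 30: u₀ = 1830.
General solution u = u₀ + 171t; reducing mod 171 gives u = 120 (and v = -590).

120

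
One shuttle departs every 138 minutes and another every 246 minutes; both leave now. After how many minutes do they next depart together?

138 = 2 · 3 · 23; 246 = 2 · 3 · 41
max exponents: 2 · 3 · 23 · 41 = 5658

5658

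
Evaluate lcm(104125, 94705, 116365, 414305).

4760073721823875

lcm(104125, 94705) = 104125·94705/gcd = 9861158125/5 = 1972231625
lcm(1972231625, 116365) = 1972231625·116365/gcd = 229498733043125/85 = 2699985094625
lcm(2699985094625, 414305) = 2699985094625·414305/gcd = 1118617324628610625/235 = 4760073721823875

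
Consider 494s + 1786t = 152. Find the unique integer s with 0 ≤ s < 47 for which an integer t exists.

22

gcd(494, 1786) = 38 (Euclid: 1786 = 3·494 + 304; 494 = 1·304 + 190; 304 = 1·190 + 114; 190 = 1·114 + 76; 114 = 1·76 + 38; 76 = 2·38 + 0), and 38 | 152.
Extended Euclid: 494·(-18) + 1786·(5) = 38. Scale by 4: s₀ = -72.
General solution s = s₀ + 47k; reducing mod 47 gives s = 22 (and t = -6).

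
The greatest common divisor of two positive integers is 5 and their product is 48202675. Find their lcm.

For any two positive integers, gcd × lcm equals their product. Hence lcm = 48202675 / 5 = 9640535.

9640535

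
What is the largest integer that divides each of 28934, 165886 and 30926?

28934 = 2 · 17 · 23 · 37; 165886 = 2 · 7 · 17² · 41; 30926 = 2 · 7 · 47²
gcd takes min exponent of each prime: 2 = 2

2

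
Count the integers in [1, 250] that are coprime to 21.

21 = 3·7. Inclusion–exclusion on these primes:
250 − ⌊250/3⌋ − ⌊250/7⌋ + ⌊250/21⌋ = 143

143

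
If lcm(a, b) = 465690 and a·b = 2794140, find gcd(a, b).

From gcd × lcm = ab: gcd = 2794140 / 465690 = 6.

6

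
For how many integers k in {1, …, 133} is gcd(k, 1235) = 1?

1235 = 5·13·19. Inclusion–exclusion on these primes:
133 − ⌊133/5⌋ − ⌊133/13⌋ − ⌊133/19⌋ + ⌊133/65⌋ + ⌊133/95⌋ + ⌊133/247⌋ − ⌊133/1235⌋ = 93

93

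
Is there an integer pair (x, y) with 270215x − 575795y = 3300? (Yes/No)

Yes

By Bézout, 270215x − 575795y = 3300 has integer solutions iff gcd(270215, 575795) | 3300.
Euclid: 575795 = 2·270215 + 35365; 270215 = 7·35365 + 22660; 35365 = 1·22660 + 12705; 22660 = 1·12705 + 9955; 12705 = 1·9955 + 2750; 9955 = 3·2750 + 1705; 2750 = 1·1705 + 1045; 1705 = 1·1045 + 660; 1045 = 1·660 + 385; 660 = 1·385 + 275; 385 = 1·275 + 110; 275 = 2·110 + 55; 110 = 2·55 + 0. gcd = 55; 3300 mod 55 = 0. Yes.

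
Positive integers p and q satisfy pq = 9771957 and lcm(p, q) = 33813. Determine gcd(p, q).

gcd·lcm = product, so gcd = 9771957/33813 = 289.

289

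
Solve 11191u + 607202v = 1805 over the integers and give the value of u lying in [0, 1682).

gcd(11191, 607202) = 361 (Euclid: 607202 = 54·11191 + 2888; 11191 = 3·2888 + 2527; 2888 = 1·2527 + 361; 2527 = 7·361 + 0), and 361 | 1805.
Extended Euclid: 11191·(-217) + 607202·(4) = 361. Scale by 5: u₀ = -1085.
General solution u = u₀ + 1682t; reducing mod 1682 gives u = 597 (and v = -11).

597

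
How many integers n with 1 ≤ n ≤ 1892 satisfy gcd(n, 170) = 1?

712

Prime factors of 170: 2, 5, 17. Count integers ≤ 1892 divisible by none of them.
By inclusion–exclusion: 1892 − ⌊1892/2⌋ − ⌊1892/5⌋ − ⌊1892/17⌋ + ⌊1892/10⌋ + ⌊1892/34⌋ + ⌊1892/85⌋ − ⌊1892/170⌋ = 712.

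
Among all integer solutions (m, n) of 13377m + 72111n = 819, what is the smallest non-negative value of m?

Reduce mod 72111: 13377m ≡ 819 (mod 72111). With g = gcd(13377, 72111) = 39 dividing 819, divide through: 343m ≡ 21 (mod 1849).
Since gcd(343, 1849) = 1, m ≡ 21·(343)⁻¹ ≡ 151 (mod 1849). Smallest non-negative: 151.

151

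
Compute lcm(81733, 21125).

81733 = 37 · 47²; 21125 = 5³ · 13²
max exponents: 5³ · 13² · 37 · 47² = 1726609625

1726609625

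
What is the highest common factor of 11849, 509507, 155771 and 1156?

gcd(11849, 509507): 509507 = 43·11849 + 0 → 11849
gcd(11849, 155771): 155771 = 13·11849 + 1734; 11849 = 6·1734 + 1445; 1734 = 1·1445 + 289; 1445 = 5·289 + 0 → 289
gcd(289, 1156): 1156 = 4·289 + 0 → 289

289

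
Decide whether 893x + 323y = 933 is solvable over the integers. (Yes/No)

By Bézout, 893x + 323y = 933 has integer solutions iff gcd(893, 323) | 933.
Euclid: 893 = 2·323 + 247; 323 = 1·247 + 76; 247 = 3·76 + 19; 76 = 4·19 + 0. gcd = 19; 933 mod 19 = 2. No.

No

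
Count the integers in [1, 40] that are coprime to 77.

32

Prime factors of 77: 7, 11. Count integers ≤ 40 divisible by none of them.
By inclusion–exclusion: 40 − ⌊40/7⌋ − ⌊40/11⌋ + ⌊40/77⌋ = 32.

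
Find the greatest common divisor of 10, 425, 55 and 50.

10 = 2 · 5; 425 = 5² · 17; 55 = 5 · 11; 50 = 2 · 5²
gcd takes min exponent of each prime: 5 = 5

5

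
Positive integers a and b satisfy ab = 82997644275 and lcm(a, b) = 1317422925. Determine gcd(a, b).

63

gcd·lcm = product, so gcd = 82997644275/1317422925 = 63.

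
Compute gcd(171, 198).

9

171 = 3² · 19
198 = 2 · 3² · 11
Common: 3² = 9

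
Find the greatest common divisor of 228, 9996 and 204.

228 = 2² · 3 · 19; 9996 = 2² · 3 · 7² · 17; 204 = 2² · 3 · 17
gcd takes min exponent of each prime: 2² · 3 = 12

12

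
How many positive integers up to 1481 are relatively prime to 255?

255 = 3·5·17. Inclusion–exclusion on these primes:
1481 − ⌊1481/3⌋ − ⌊1481/5⌋ − ⌊1481/17⌋ + ⌊1481/15⌋ + ⌊1481/51⌋ + ⌊1481/85⌋ − ⌊1481/255⌋ = 744

744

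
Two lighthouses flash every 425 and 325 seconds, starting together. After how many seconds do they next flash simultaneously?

425 = 5² · 17; 325 = 5² · 13
max exponents: 5² · 13 · 17 = 5525

5525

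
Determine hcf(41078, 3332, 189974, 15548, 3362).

2

gcd(41078, 3332): 41078 = 12·3332 + 1094; 3332 = 3·1094 + 50; 1094 = 21·50 + 44; 50 = 1·44 + 6; 44 = 7·6 + 2; 6 = 3·2 + 0 → 2
gcd(2, 189974): 189974 = 94987·2 + 0 → 2
gcd(2, 15548): 15548 = 7774·2 + 0 → 2
gcd(2, 3362): 3362 = 1681·2 + 0 → 2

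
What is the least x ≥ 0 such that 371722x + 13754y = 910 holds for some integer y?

267

gcd(371722, 13754) = 26 (Euclid: 371722 = 27·13754 + 364; 13754 = 37·364 + 286; 364 = 1·286 + 78; 286 = 3·78 + 52; 78 = 1·52 + 26; 52 = 2·26 + 0), and 26 | 910.
Extended Euclid: 371722·(189) + 13754·(-5108) = 26. Scale by 35: x₀ = 6615.
General solution x = x₀ + 529t; reducing mod 529 gives x = 267 (and y = -7216).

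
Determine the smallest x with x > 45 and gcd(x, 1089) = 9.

1089 = 9·121. Any x with gcd(x, 1089) = 9 is a multiple of 9, say 9s, with s coprime to 121.
Need s > 45/9, so s ≥ 6. First s ≥ 6 with gcd(s, 121) = 1 is s = 6. Thus x = 9·6 = 54.

54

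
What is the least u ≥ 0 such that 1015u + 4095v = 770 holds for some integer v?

Euclid: 4095 = 4·1015 + 35; 1015 = 29·35 + 0 → gcd = 35; 770 = 35·22.
Back-substitution yields 1015·(-4) + 4095·(1) = 35, so one solution is u = -4·22 = -88, v = 1·22 = 22.
Solutions in u differ by 4095/35 = 117; the one in [0, 117) is -88 mod 117 = 29.

29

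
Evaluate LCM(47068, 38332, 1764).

4059473796

47068 = 2² · 7 · 41²; 38332 = 2² · 7 · 37²; 1764 = 2² · 3² · 7²
lcm takes max exponent of each prime: 2² · 3² · 7² · 37² · 41² = 4059473796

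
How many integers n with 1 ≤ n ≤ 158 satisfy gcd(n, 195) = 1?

195 = 3·5·13. Inclusion–exclusion on these primes:
158 − ⌊158/3⌋ − ⌊158/5⌋ − ⌊158/13⌋ + ⌊158/15⌋ + ⌊158/39⌋ + ⌊158/65⌋ − ⌊158/195⌋ = 79

79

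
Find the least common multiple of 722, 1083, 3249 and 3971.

722 = 2 · 19²; 1083 = 3 · 19²; 3249 = 3² · 19²; 3971 = 11 · 19²
lcm takes max exponent of each prime: 2 · 3² · 11 · 19² = 71478

71478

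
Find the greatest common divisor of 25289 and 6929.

1

25289 = 11³ · 19
6929 = 13² · 41
Common: 1 = 1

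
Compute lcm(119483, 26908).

459292652

119483 = 7 · 13² · 101; 26908 = 2² · 7 · 31²
max exponents: 2² · 7 · 13² · 31² · 101 = 459292652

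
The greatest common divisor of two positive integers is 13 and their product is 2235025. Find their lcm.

gcd·lcm = product, so lcm = 2235025/13 = 171925.

171925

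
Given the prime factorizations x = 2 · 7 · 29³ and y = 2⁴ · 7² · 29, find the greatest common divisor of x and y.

406

min exponent per shared prime: 2 · 7 · 29 = 406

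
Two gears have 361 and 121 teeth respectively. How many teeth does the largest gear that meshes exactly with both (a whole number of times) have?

1

Euclid: 361 = 2·121 + 119; 121 = 1·119 + 2; 119 = 59·2 + 1; 2 = 2·1 + 0. Last nonzero remainder: 1.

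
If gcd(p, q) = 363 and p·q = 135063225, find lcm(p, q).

372075

Since gcd(p,q)·lcm(p,q) = pq, lcm = 135063225/363 = 372075.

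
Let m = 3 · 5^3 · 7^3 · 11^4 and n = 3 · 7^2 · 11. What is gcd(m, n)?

min exponent per shared prime: 3 · 7^2 · 11 = 1617

1617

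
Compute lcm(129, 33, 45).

lcm(129, 33) = 129·33/gcd = 4257/3 = 1419
lcm(1419, 45) = 1419·45/gcd = 63855/3 = 21285

21285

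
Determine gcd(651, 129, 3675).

3

gcd(651, 129): 651 = 5·129 + 6; 129 = 21·6 + 3; 6 = 2·3 + 0 → 3
gcd(3, 3675): 3675 = 1225·3 + 0 → 3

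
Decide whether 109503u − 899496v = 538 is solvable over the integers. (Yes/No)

No

By Bézout, 109503u − 899496v = 538 has integer solutions iff gcd(109503, 899496) | 538.
Euclid: 899496 = 8·109503 + 23472; 109503 = 4·23472 + 15615; 23472 = 1·15615 + 7857; 15615 = 1·7857 + 7758; 7857 = 1·7758 + 99; 7758 = 78·99 + 36; 99 = 2·36 + 27; 36 = 1·27 + 9; 27 = 3·9 + 0. gcd = 9; 538 mod 9 = 7. No.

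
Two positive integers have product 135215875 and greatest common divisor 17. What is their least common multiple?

For any two positive integers, gcd × lcm equals their product. Hence lcm = 135215875 / 17 = 7953875.

7953875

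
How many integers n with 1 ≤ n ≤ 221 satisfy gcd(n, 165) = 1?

107

Prime factors of 165: 3, 5, 11. Count integers ≤ 221 divisible by none of them.
By inclusion–exclusion: 221 − ⌊221/3⌋ − ⌊221/5⌋ − ⌊221/11⌋ + ⌊221/15⌋ + ⌊221/33⌋ + ⌊221/55⌋ − ⌊221/165⌋ = 107.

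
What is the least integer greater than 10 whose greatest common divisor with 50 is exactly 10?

50 = 10·5. Any t with gcd(t, 50) = 10 is a multiple of 10, say 10s, with s coprime to 5.
Need s > 10/10, so s ≥ 2. First s ≥ 2 with gcd(s, 5) = 1 is s = 2. Thus t = 10·2 = 20.

20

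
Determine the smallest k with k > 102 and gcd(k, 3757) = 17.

3757 = 17·221. Any k with gcd(k, 3757) = 17 is a multiple of 17, say 17s, with s coprime to 221.
Need s > 102/17, so s ≥ 7. First s ≥ 7 with gcd(s, 221) = 1 is s = 7. Thus k = 17·7 = 119.

119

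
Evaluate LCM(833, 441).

gcd first: 833 = 1·441 + 392; 441 = 1·392 + 49; 392 = 8·49 + 0 → gcd = 49
lcm = 833·441/gcd = 367353/49 = 7497

7497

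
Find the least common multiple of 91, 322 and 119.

91 = 7 · 13; 322 = 2 · 7 · 23; 119 = 7 · 17
lcm takes max exponent of each prime: 2 · 7 · 13 · 17 · 23 = 71162

71162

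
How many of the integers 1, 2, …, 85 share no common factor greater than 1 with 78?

27

Prime factors of 78: 2, 3, 13. Count integers ≤ 85 divisible by none of them.
By inclusion–exclusion: 85 − ⌊85/2⌋ − ⌊85/3⌋ − ⌊85/13⌋ + ⌊85/6⌋ + ⌊85/26⌋ + ⌊85/39⌋ − ⌊85/78⌋ = 27.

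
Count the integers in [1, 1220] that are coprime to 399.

399 = 3·7·19. Inclusion–exclusion on these primes:
1220 − ⌊1220/3⌋ − ⌊1220/7⌋ − ⌊1220/19⌋ + ⌊1220/21⌋ + ⌊1220/57⌋ + ⌊1220/133⌋ − ⌊1220/399⌋ = 661

661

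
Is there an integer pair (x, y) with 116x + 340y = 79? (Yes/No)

By Bézout, 116x + 340y = 79 has integer solutions iff gcd(116, 340) | 79.
Euclid: 340 = 2·116 + 108; 116 = 1·108 + 8; 108 = 13·8 + 4; 8 = 2·4 + 0. gcd = 4; 79 mod 4 = 3. No.

No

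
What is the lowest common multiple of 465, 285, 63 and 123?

465 = 3 · 5 · 31; 285 = 3 · 5 · 19; 63 = 3² · 7; 123 = 3 · 41
lcm takes max exponent of each prime: 3² · 5 · 7 · 19 · 31 · 41 = 7606935

7606935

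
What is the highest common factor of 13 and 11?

Euclid: 13 = 1·11 + 2; 11 = 5·2 + 1; 2 = 2·1 + 0. Last nonzero remainder: 1.

1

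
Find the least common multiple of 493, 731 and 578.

720766

493 = 17 · 29; 731 = 17 · 43; 578 = 2 · 17²
lcm takes max exponent of each prime: 2 · 17² · 29 · 43 = 720766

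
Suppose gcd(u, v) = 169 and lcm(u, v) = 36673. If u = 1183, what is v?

5239

Using uv = gcd(u,v)·lcm(u,v) = 169·36673 = 6197737, we get v = 6197737/1183 = 5239.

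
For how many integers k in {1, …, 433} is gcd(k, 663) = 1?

251

663 = 3·13·17. Inclusion–exclusion on these primes:
433 − ⌊433/3⌋ − ⌊433/13⌋ − ⌊433/17⌋ + ⌊433/39⌋ + ⌊433/51⌋ + ⌊433/221⌋ − ⌊433/663⌋ = 251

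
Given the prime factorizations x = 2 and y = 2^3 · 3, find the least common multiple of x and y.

24

max exponent per prime: 2^3 · 3 = 24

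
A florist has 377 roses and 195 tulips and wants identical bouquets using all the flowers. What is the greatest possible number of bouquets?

Euclid: 377 = 1·195 + 182; 195 = 1·182 + 13; 182 = 14·13 + 0. Last nonzero remainder: 13.

13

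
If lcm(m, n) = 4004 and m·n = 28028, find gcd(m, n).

gcd·lcm = product, so gcd = 28028/4004 = 7.

7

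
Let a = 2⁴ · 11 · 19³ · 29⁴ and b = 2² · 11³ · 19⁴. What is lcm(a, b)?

1962928287112496

max exponent per prime: 2⁴ · 11³ · 19⁴ · 29⁴ = 1962928287112496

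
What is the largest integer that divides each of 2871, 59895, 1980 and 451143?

99

2871 = 3² · 11 · 29; 59895 = 3² · 5 · 11³; 1980 = 2² · 3² · 5 · 11; 451143 = 3³ · 7² · 11 · 31
gcd takes min exponent of each prime: 3² · 11 = 99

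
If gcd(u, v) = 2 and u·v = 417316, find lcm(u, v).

gcd·lcm = product, so lcm = 417316/2 = 208658.

208658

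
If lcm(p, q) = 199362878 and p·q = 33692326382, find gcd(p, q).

169

From gcd × lcm = pq: gcd = 33692326382 / 199362878 = 169.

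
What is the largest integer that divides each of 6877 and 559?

13

6877 = 13 · 23²
559 = 13 · 43
Common: 13 = 13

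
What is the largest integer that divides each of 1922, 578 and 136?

2

gcd(1922, 578): 1922 = 3·578 + 188; 578 = 3·188 + 14; 188 = 13·14 + 6; 14 = 2·6 + 2; 6 = 3·2 + 0 → 2
gcd(2, 136): 136 = 68·2 + 0 → 2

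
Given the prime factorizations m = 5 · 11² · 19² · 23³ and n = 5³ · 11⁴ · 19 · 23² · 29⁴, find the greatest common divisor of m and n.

min exponent per shared prime: 5 · 11² · 19 · 23² = 6080855

6080855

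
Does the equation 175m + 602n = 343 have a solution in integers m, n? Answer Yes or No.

Yes

By Bézout, 175m + 602n = 343 has integer solutions iff gcd(175, 602) | 343.
Euclid: 602 = 3·175 + 77; 175 = 2·77 + 21; 77 = 3·21 + 14; 21 = 1·14 + 7; 14 = 2·7 + 0. gcd = 7; 343 mod 7 = 0. Yes.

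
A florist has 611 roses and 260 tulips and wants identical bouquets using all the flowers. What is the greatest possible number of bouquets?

Euclid: 611 = 2·260 + 91; 260 = 2·91 + 78; 91 = 1·78 + 13; 78 = 6·13 + 0. Last nonzero remainder: 13.

13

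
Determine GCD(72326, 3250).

Euclid: 72326 = 22·3250 + 826; 3250 = 3·826 + 772; 826 = 1·772 + 54; 772 = 14·54 + 16; 54 = 3·16 + 6; 16 = 2·6 + 4; 6 = 1·4 + 2; 4 = 2·2 + 0. Last nonzero remainder: 2.

2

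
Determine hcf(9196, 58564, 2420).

9196 = 2² · 11² · 19; 58564 = 2² · 11⁴; 2420 = 2² · 5 · 11²
gcd takes min exponent of each prime: 2² · 11² = 484

484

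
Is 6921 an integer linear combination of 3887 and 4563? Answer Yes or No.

No

By Bézout, 3887p − 4563q = 6921 has integer solutions iff gcd(3887, 4563) | 6921.
Euclid: 4563 = 1·3887 + 676; 3887 = 5·676 + 507; 676 = 1·507 + 169; 507 = 3·169 + 0. gcd = 169; 6921 mod 169 = 161. No.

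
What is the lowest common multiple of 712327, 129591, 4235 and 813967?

712327 = 7 · 11² · 29²; 129591 = 3² · 7 · 11² · 17; 4235 = 5 · 7 · 11²; 813967 = 7 · 11² · 31²
lcm takes max exponent of each prime: 3² · 5 · 7 · 11² · 17 · 29² · 31² = 523677878955

523677878955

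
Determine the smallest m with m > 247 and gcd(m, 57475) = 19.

gcd(m, 57475) = 19 forces 19 | m; write m = 19s. Then gcd(19s, 19·3025) = 19·gcd(s, 3025), so need gcd(s, 3025) = 1.
19s > 247 gives s ≥ 14. The least s ≥ 14 coprime to 3025 is 14, so m = 19·14 = 266.

266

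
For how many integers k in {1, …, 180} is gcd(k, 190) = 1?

190 = 2·5·19. Inclusion–exclusion on these primes:
180 − ⌊180/2⌋ − ⌊180/5⌋ − ⌊180/19⌋ + ⌊180/10⌋ + ⌊180/38⌋ + ⌊180/95⌋ − ⌊180/190⌋ = 68

68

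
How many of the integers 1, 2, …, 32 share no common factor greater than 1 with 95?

25

Prime factors of 95: 5, 19. Count integers ≤ 32 divisible by none of them.
By inclusion–exclusion: 32 − ⌊32/5⌋ − ⌊32/19⌋ + ⌊32/95⌋ = 25.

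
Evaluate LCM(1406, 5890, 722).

1406 = 2 · 19 · 37; 5890 = 2 · 5 · 19 · 31; 722 = 2 · 19²
lcm takes max exponent of each prime: 2 · 5 · 19² · 31 · 37 = 4140670

4140670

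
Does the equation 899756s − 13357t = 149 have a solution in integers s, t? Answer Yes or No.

Yes

By Bézout, 899756s − 13357t = 149 has integer solutions iff gcd(899756, 13357) | 149.
Euclid: 899756 = 67·13357 + 4837; 13357 = 2·4837 + 3683; 4837 = 1·3683 + 1154; 3683 = 3·1154 + 221; 1154 = 5·221 + 49; 221 = 4·49 + 25; 49 = 1·25 + 24; 25 = 1·24 + 1; 24 = 24·1 + 0. gcd = 1; 149 mod 1 = 0. Yes.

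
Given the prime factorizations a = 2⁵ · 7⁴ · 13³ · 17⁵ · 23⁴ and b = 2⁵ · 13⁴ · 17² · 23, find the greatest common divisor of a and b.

467310688

min exponent per shared prime: 2⁵ · 13³ · 17² · 23 = 467310688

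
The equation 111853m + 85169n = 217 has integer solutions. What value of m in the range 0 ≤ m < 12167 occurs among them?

3878

gcd(111853, 85169) = 7 (Euclid: 111853 = 1·85169 + 26684; 85169 = 3·26684 + 5117; 26684 = 5·5117 + 1099; 5117 = 4·1099 + 721; 1099 = 1·721 + 378; 721 = 1·378 + 343; 378 = 1·343 + 35; 343 = 9·35 + 28; 35 = 1·28 + 7; 28 = 4·7 + 0), and 7 | 217.
Extended Euclid: 111853·(2480) + 85169·(-3257) = 7. Scale by 31: m₀ = 76880.
General solution m = m₀ + 12167t; reducing mod 12167 gives m = 3878 (and n = -5093).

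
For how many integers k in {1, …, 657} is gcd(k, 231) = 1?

Prime factors of 231: 3, 7, 11. Count integers ≤ 657 divisible by none of them.
By inclusion–exclusion: 657 − ⌊657/3⌋ − ⌊657/7⌋ − ⌊657/11⌋ + ⌊657/21⌋ + ⌊657/33⌋ + ⌊657/77⌋ − ⌊657/231⌋ = 342.

342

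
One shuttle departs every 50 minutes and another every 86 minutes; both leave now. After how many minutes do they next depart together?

gcd first: 86 = 1·50 + 36; 50 = 1·36 + 14; 36 = 2·14 + 8; 14 = 1·8 + 6; 8 = 1·6 + 2; 6 = 3·2 + 0 → gcd = 2
lcm = 50·86/gcd = 4300/2 = 2150

2150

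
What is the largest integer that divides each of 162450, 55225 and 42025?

25

gcd(162450, 55225): 162450 = 2·55225 + 52000; 55225 = 1·52000 + 3225; 52000 = 16·3225 + 400; 3225 = 8·400 + 25; 400 = 16·25 + 0 → 25
gcd(25, 42025): 42025 = 1681·25 + 0 → 25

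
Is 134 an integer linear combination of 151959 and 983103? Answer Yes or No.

gcd(151959, 983103): 983103 = 6·151959 + 71349; 151959 = 2·71349 + 9261; 71349 = 7·9261 + 6522; 9261 = 1·6522 + 2739; 6522 = 2·2739 + 1044; 2739 = 2·1044 + 651; 1044 = 1·651 + 393; 651 = 1·393 + 258; 393 = 1·258 + 135; 258 = 1·135 + 123; 135 = 1·123 + 12; 123 = 10·12 + 3; 12 = 4·3 + 0 → 3
3 does not divide 134, so a solution does not exist.

No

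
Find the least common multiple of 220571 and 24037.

gcd first: 220571 = 9·24037 + 4238; 24037 = 5·4238 + 2847; 4238 = 1·2847 + 1391; 2847 = 2·1391 + 65; 1391 = 21·65 + 26; 65 = 2·26 + 13; 26 = 2·13 + 0 → gcd = 13
lcm = 220571·24037/gcd = 5301865127/13 = 407835779

407835779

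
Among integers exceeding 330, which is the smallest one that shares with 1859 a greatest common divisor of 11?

1859 = 11·169. Any m with gcd(m, 1859) = 11 is a multiple of 11, say 11s, with s coprime to 169.
Need s > 330/11, so s ≥ 31. First s ≥ 31 with gcd(s, 169) = 1 is s = 31. Thus m = 11·31 = 341.

341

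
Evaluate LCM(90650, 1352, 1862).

1164308600

lcm(90650, 1352) = 90650·1352/gcd = 122558800/2 = 61279400
lcm(61279400, 1862) = 61279400·1862/gcd = 114102242800/98 = 1164308600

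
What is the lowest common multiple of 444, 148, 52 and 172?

248196

444 = 2² · 3 · 37; 148 = 2² · 37; 52 = 2² · 13; 172 = 2² · 43
lcm takes max exponent of each prime: 2² · 3 · 13 · 37 · 43 = 248196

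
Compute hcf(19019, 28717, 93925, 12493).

19019 = 7 · 11 · 13 · 19; 28717 = 13 · 47²; 93925 = 5² · 13 · 17²; 12493 = 13 · 31²
gcd takes min exponent of each prime: 13 = 13

13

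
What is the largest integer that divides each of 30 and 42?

30 = 2 · 3 · 5
42 = 2 · 3 · 7
Common: 2 · 3 = 6

6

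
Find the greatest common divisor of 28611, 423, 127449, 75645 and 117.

9

gcd(28611, 423): 28611 = 67·423 + 270; 423 = 1·270 + 153; 270 = 1·153 + 117; 153 = 1·117 + 36; 117 = 3·36 + 9; 36 = 4·9 + 0 → 9
gcd(9, 127449): 127449 = 14161·9 + 0 → 9
gcd(9, 75645): 75645 = 8405·9 + 0 → 9
gcd(9, 117): 117 = 13·9 + 0 → 9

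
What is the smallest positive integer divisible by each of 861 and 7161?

293601

gcd first: 7161 = 8·861 + 273; 861 = 3·273 + 42; 273 = 6·42 + 21; 42 = 2·21 + 0 → gcd = 21
lcm = 861·7161/gcd = 6165621/21 = 293601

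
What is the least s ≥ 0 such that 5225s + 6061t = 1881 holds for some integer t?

Euclid: 6061 = 1·5225 + 836; 5225 = 6·836 + 209; 836 = 4·209 + 0 → gcd = 209; 1881 = 209·9.
Back-substitution yields 5225·(7) + 6061·(-6) = 209, so one solution is s = 7·9 = 63, t = -6·9 = -54.
Solutions in s differ by 6061/209 = 29; the one in [0, 29) is 63 mod 29 = 5.

5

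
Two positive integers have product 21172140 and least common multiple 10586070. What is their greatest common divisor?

2

gcd·lcm = product, so gcd = 21172140/10586070 = 2.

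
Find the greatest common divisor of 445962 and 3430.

Euclid: 445962 = 130·3430 + 62; 3430 = 55·62 + 20; 62 = 3·20 + 2; 20 = 10·2 + 0. Last nonzero remainder: 2.

2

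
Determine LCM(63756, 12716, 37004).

15495832044

63756 = 2² · 3² · 7 · 11 · 23; 12716 = 2² · 11 · 17²; 37004 = 2² · 11 · 29²
lcm takes max exponent of each prime: 2² · 3² · 7 · 11 · 17² · 23 · 29² = 15495832044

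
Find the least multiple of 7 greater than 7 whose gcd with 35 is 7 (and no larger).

14

35 = 7·5. Any x with gcd(x, 35) = 7 is a multiple of 7, say 7s, with s coprime to 5.
Need s > 7/7, so s ≥ 2. First s ≥ 2 with gcd(s, 5) = 1 is s = 2. Thus x = 7·2 = 14.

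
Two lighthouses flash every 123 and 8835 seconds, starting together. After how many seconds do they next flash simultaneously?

123 = 3 · 41; 8835 = 3 · 5 · 19 · 31
max exponents: 3 · 5 · 19 · 31 · 41 = 362235

362235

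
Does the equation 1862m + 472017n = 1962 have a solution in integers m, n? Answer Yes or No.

gcd(1862, 472017): 472017 = 253·1862 + 931; 1862 = 2·931 + 0 → 931
931 does not divide 1962, so a solution does not exist.

No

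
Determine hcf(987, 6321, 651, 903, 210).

21

gcd(987, 6321): 6321 = 6·987 + 399; 987 = 2·399 + 189; 399 = 2·189 + 21; 189 = 9·21 + 0 → 21
gcd(21, 651): 651 = 31·21 + 0 → 21
gcd(21, 903): 903 = 43·21 + 0 → 21
gcd(21, 210): 210 = 10·21 + 0 → 21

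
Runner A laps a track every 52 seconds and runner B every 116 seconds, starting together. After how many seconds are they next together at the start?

52 = 2² · 13; 116 = 2² · 29
max exponents: 2² · 13 · 29 = 1508

1508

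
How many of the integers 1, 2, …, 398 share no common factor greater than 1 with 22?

181

22 = 2·11. Inclusion–exclusion on these primes:
398 − ⌊398/2⌋ − ⌊398/11⌋ + ⌊398/22⌋ = 181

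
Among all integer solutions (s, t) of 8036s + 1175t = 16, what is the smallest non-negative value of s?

31

Reduce mod 1175: 8036s ≡ 16 (mod 1175). With g = gcd(8036, 1175) = 1 dividing 16, divide through: 8036s ≡ 16 (mod 1175).
Since gcd(8036, 1175) = 1, s ≡ 16·(8036)⁻¹ ≡ 31 (mod 1175). Smallest non-negative: 31.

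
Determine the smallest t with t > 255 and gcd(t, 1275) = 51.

1275 = 51·25. Any t with gcd(t, 1275) = 51 is a multiple of 51, say 51s, with s coprime to 25.
Need s > 255/51, so s ≥ 6. First s ≥ 6 with gcd(s, 25) = 1 is s = 6. Thus t = 51·6 = 306.

306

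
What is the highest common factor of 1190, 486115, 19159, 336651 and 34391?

119

gcd(1190, 486115): 486115 = 408·1190 + 595; 1190 = 2·595 + 0 → 595
gcd(595, 19159): 19159 = 32·595 + 119; 595 = 5·119 + 0 → 119
gcd(119, 336651): 336651 = 2829·119 + 0 → 119
gcd(119, 34391): 34391 = 289·119 + 0 → 119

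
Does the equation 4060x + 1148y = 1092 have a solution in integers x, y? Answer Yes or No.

Yes

By Bézout, 4060x + 1148y = 1092 has integer solutions iff gcd(4060, 1148) | 1092.
Euclid: 4060 = 3·1148 + 616; 1148 = 1·616 + 532; 616 = 1·532 + 84; 532 = 6·84 + 28; 84 = 3·28 + 0. gcd = 28; 1092 mod 28 = 0. Yes.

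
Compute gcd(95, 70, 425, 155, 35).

95 = 5 · 19; 70 = 2 · 5 · 7; 425 = 5² · 17; 155 = 5 · 31; 35 = 5 · 7
gcd takes min exponent of each prime: 5 = 5

5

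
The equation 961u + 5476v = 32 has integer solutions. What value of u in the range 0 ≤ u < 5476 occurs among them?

gcd(961, 5476) = 1 (Euclid: 5476 = 5·961 + 671; 961 = 1·671 + 290; 671 = 2·290 + 91; 290 = 3·91 + 17; 91 = 5·17 + 6; 17 = 2·6 + 5; 6 = 1·5 + 1; 5 = 5·1 + 0), and 1 | 32.
Extended Euclid: 961·(-963) + 5476·(169) = 1. Scale by 32: u₀ = -30816.
General solution u = u₀ + 5476t; reducing mod 5476 gives u = 2040 (and v = -358).

2040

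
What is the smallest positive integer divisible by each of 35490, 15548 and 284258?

1372966140

35490 = 2 · 3 · 5 · 7 · 13²; 15548 = 2² · 13² · 23; 284258 = 2 · 13² · 29²
lcm takes max exponent of each prime: 2² · 3 · 5 · 7 · 13² · 23 · 29² = 1372966140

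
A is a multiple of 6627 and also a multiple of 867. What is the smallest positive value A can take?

1915203

6627 = 3 · 47²; 867 = 3 · 17²
max exponents: 3 · 17² · 47² = 1915203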